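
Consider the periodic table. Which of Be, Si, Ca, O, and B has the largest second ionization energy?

O

IE_2 is the cost of taking one more electron from the +1 cation: Be⁺ still has 1 valence electron; Si⁺ still has 3 valence electrons; Ca⁺ still has 1 valence electron; O⁺ still has 5 valence electrons; B⁺ still has 2 valence electrons.
All are still removing valence electrons, so compare the +1 ions as you would atoms: IE_2 generally rises across a period (higher Z_eff) and falls down a group (larger shell), subject to the usual subshell exceptions.
Valence configurations: Be⁺ [He]2s¹, Si⁺ [Ne]3s²3p¹, Ca⁺ [Ar]4s¹, O⁺ [He]2s²2p³, B⁺ [He]2s².
Tabulated IE_2 (kJ/mol): Be 1757, Si 1577, Ca 1145, O 3388, B 2427.
Putting it together, IE_2: Ca < Si < Be < B < O.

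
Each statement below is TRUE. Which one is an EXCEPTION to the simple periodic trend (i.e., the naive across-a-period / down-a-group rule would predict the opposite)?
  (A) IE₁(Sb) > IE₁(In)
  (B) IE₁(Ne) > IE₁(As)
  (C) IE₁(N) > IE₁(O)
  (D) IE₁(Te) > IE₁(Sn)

The general trend: first ionisation energy increases across a period and decreases down a group.
(A) Sb (period 5, group 15) vs In (period 5, group 13): the stated order agrees with the simple trend.
(B) Ne (period 2, group 18) vs As (period 4, group 15): the stated order agrees with the simple trend.
(C) N (period 2, group 15) vs O (period 2, group 16): the stated order contradicts the simple trend.
(D) Te (period 5, group 16) vs Sn (period 5, group 14): the stated order agrees with the simple trend.
The exception is (C): pairing an electron in O's 2p⁴ costs repulsion energy, so O ionizes more easily than half-filled N (2p³).

(C)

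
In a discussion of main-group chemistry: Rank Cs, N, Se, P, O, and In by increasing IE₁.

Cs < In < Se < P < O < N

N is in period 2, group 15; O is in period 2, group 16; P is in period 3, group 15; Se is in period 4, group 16; In is in period 5, group 13; Cs is in period 6, group 1.
Removing the outermost electron gets harder across a period and easier down a group.
Here both period and group differ, so the two effects have to be weighed against each other.
In > Cs: relative to Cs, both the across-period and down-group shifts push In's first ionization energy up.
Se > In: both effects reinforce here, so Se is clearly the higher of the two.
P > Se: period and group pull opposite ways; the down-group shift dominates (1012 vs 941 kJ/mol).
O > P: both effects reinforce here, so O is clearly the higher of the two.
N > O: this pair runs against the simple trend — see the exception note.
Note the exception: N has a higher first ionization energy than O, contrary to the simple trend — pairing an electron in O's 2p⁴ costs repulsion energy, so O ionizes more easily than half-filled N (2p³).
Approximate values (kJ/mol): N 1402, O 1314, P 1012, Se 941, In 558, Cs 376.
So from lowest to highest: Cs < In < Se < P < O < N.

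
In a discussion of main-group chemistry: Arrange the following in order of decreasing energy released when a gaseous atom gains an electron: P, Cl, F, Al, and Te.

Cl > F > Te > P > Al

EA tends to increase across a period and decrease down a group, though the pattern is less regular than for IE or radius.
Neither a single period nor a single group — weigh both effects.
P > Al: P lies to the right of Al in period 3, so the across-period effect alone puts P higher.
Te > P: the two effects oppose for this pair; the across-period effect wins (190 vs 72 kJ/mol).
F > Te: relative to Te, both the across-period and down-group shifts push F's electron affinity up.
Cl > F: this pair runs against the simple trend — see the exception note.
Note the exception: Cl has a higher electron affinity than F, contrary to the simple trend — F's small 2p subshell makes the incoming electron feel strong e⁻–e⁻ repulsion, so Cl actually releases more energy on gaining an electron.
Tabulated electron affinity (kJ/mol): F 328, Al 42, P 72, Cl 349, Te 190.
So from highest to lowest: Cl > F > Te > P > Al.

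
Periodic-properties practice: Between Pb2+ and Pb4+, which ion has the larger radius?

Both ions have Z = 82 protons, but Pb4+ has lost more electrons, so its remaining electrons feel a larger effective nuclear charge per electron and are pulled in more tightly.
Higher positive charge → smaller ion, so Pb2+ > Pb4+.

Pb2+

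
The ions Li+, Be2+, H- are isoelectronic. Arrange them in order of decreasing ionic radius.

H- > Li+ > Be2+

All of these have 2 electrons, so size is governed by nuclear charge alone: the more protons, the stronger the pull on the same electron cloud, and the smaller the ion.
Nuclear charges: Be2+ (Z=4), Li+ (Z=3), H- (Z=1).
Largest to smallest: H- > Li+ > Be2+.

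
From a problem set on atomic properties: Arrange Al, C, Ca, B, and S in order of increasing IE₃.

Al, S, B, C, Ca

Consider each +2 ion: Al²⁺ still has 1 valence electron; C²⁺ still has 2 valence electrons; Ca²⁺ is the bare [Ar] core; B²⁺ still has 1 valence electron; S²⁺ still has 4 valence electrons.
Core electrons are held far more tightly than valence electrons, so Ca tops the IE_3 order.
Valence configurations: Al²⁺ [Ne]3s¹, C²⁺ [He]2s², B²⁺ [He]2s¹, S²⁺ [Ne]3s²3p².
Tabulated IE_3 (kJ/mol): Al 2745, C 4620, Ca 4912, B 3660, S 3357.
Hence IE_3: Al < S < B < C < Ca.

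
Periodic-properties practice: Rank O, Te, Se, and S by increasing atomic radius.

Moving right in a period, electrons are added to the same shell under a stronger nuclear pull, so atoms get smaller; moving down, a new shell is opened and atoms get larger.
All are in group 16, so atomic radius increases down the group.
So from smallest to largest: O < S < Se < Te.

O < S < Se < Te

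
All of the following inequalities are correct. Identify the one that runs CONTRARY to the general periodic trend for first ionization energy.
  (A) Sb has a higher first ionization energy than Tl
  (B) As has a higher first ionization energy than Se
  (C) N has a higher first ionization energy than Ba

The general trend: first ionization energy increases across a period and decreases down a group.
(A) Sb (period 5, group 15) vs Tl (period 6, group 13): the stated order agrees with the simple trend.
(B) As (period 4, group 15) vs Se (period 4, group 16): the stated order contradicts the simple trend.
(C) N (period 2, group 15) vs Ba (period 6, group 2): the stated order agrees with the simple trend.
The exception is (B): Se (4p⁴) ionizes more easily than half-filled As (4p³).

(B)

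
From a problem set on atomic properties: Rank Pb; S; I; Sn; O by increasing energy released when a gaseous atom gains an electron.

O is in period 2, group 16; S is in period 3, group 16; Sn is in period 5, group 14; I is in period 5, group 17; Pb is in period 6, group 14.
Adding an electron releases more energy for atoms nearer the top right (short of the noble gases).
Here both period and group differ, so the two effects have to be weighed against each other.
Sn > Pb: Sn sits above Pb in group 14, so the down-group effect alone puts Sn higher.
O > Sn: both effects reinforce here, so O is clearly the higher of the two.
S > O: this pair runs against the simple trend — see the exception note.
I > S: period and group pull opposite ways; the across-period shift dominates (295 vs 200 kJ/mol).
Note the exception: S has a higher electron affinity than O, contrary to the simple trend — the compact 2p subshell of O repels the added electron more than S's larger 3p does.
Tabulated electron affinity (kJ/mol): O 141, S 200, Sn 107, I 295, Pb 35.
So from lowest to highest: Pb < Sn < O < S < I.

Pb < Sn < O < S < I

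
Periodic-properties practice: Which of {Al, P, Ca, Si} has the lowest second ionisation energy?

The second ionization energy removes an electron from the +1 ion. For each element: Al⁺ still has 2 valence electrons; P⁺ still has 4 valence electrons; Ca⁺ still has 1 valence electron; Si⁺ still has 3 valence electrons.
All are still removing valence electrons, so compare the +1 ions as you would atoms: IE_2 generally rises across a period (higher Z_eff) and falls down a group (larger shell), subject to the usual subshell exceptions.
Valence configurations: Al⁺ [Ne]3s², P⁺ [Ne]3s²3p², Ca⁺ [Ar]4s¹, Si⁺ [Ne]3s²3p¹.
Si⁺ loses a lone 3p electron whereas Al⁺ must break into a filled 3s² pair, so IE_2(Al) > IE_2(Si) even though Si has the higher nuclear charge.
Approximate IE_2 values (kJ/mol): Al 1817, P 1907, Ca 1145, Si 1577.
Overall IE_2 order: Ca < Si < Al < P.

Ca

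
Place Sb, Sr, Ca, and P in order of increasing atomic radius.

P is in period 3, group 15; Ca is in period 4, group 2; Sr is in period 5, group 2; Sb is in period 5, group 15.
Radius decreases left→right (rising Z_eff, same n) and increases top→bottom (higher n).
Here both period and group differ, so the two effects have to be weighed against each other.
Sb > P: they share group 15; the group trend gives Sb the larger value.
Ca > Sb: the two effects oppose for this pair; the across-period effect wins (171 vs 140 pm).
Sr > Ca: they share group 2; the group trend gives Sr the larger value.
For reference (pm): P 111, Ca 171, Sr 185, Sb 140.
So from smallest to largest: P < Sb < Ca < Sr.

P < Sb < Ca < Sr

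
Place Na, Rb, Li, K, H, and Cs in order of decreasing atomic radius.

Cs > Rb > K > Na > Li > H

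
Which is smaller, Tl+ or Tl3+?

Both ions have Z = 81 protons, but Tl3+ has lost more electrons, so its remaining electrons feel a larger effective nuclear charge per electron and are pulled in more tightly.
Higher positive charge → smaller ion, so Tl+ > Tl3+.

Tl3+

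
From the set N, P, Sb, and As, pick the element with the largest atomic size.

Moving right in a period, electrons are added to the same shell under a stronger nuclear pull, so atoms get smaller; moving down, a new shell is opened and atoms get larger.
All are in group 15, so atomic radius increases down the group.
The largest atomic size among these belongs to Sb.

Sb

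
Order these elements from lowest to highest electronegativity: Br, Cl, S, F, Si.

EN rises left→right (higher Z_eff, smaller atoms) and falls top→bottom (larger, more shielded atoms).
Neither a single period nor a single group — weigh both effects.
S > Si: S lies to the right of Si in period 3, so the across-period effect alone puts S higher.
Br > S: the two effects oppose for this pair; the across-period effect wins (2.96 vs 2.58).
Cl > Br: Cl sits above Br in group 17, so the down-group effect alone puts Cl higher.
F > Cl: F sits above Cl in group 17, so the down-group effect alone puts F higher.
Approximate values (Pauling): F 3.98, Si 1.90, S 2.58, Cl 3.16, Br 2.96.
So from lowest to highest: Si < S < Br < Cl < F.

Si < S < Br < Cl < F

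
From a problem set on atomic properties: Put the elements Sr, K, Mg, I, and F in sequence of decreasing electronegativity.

F is in period 2, group 17; Mg is in period 3, group 2; K is in period 4, group 1; Sr is in period 5, group 2; I is in period 5, group 17.
EN rises left→right (higher Z_eff, smaller atoms) and falls top→bottom (larger, more shielded atoms).
Here both period and group differ, so the two effects have to be weighed against each other.
Sr > K: the two effects oppose for this pair; the across-period effect wins (0.95 vs 0.82).
Mg > Sr: they share group 2; the group trend gives Mg the larger value.
I > Mg: the two effects oppose for this pair; the across-period effect wins (2.66 vs 1.31).
F > I: F sits above I in group 17, so the down-group effect alone puts F higher.
Tabulated electronegativity (Pauling): F 3.98, Mg 1.31, K 0.82, Sr 0.95, I 2.66.
So from highest to lowest: F > I > Mg > Sr > K.

F, I, Mg, Sr, K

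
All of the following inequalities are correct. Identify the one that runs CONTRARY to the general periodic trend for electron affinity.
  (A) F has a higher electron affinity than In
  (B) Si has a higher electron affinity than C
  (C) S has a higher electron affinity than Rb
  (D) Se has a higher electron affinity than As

The general trend: electron affinity increases across a period and decreases down a group.
(A) F (period 2, group 17) vs In (period 5, group 13): the stated order agrees with the simple trend.
(B) Si (period 3, group 14) vs C (period 2, group 14): the stated order contradicts the simple trend.
(C) S (period 3, group 16) vs Rb (period 5, group 1): the stated order agrees with the simple trend.
(D) Se (period 4, group 16) vs As (period 4, group 15): the stated order agrees with the simple trend.
The exception is (B): Si's larger, more diffuse 3p orbitals accept an added electron slightly more readily than C's compact 2p.

(B)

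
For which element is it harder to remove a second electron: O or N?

O

After 1 electron has been removed, what remains? O⁺ still has 5 valence electrons; N⁺ still has 4 valence electrons.
All are still removing valence electrons, so compare the +1 ions as you would atoms: IE_2 generally rises across a period (higher Z_eff) and falls down a group (larger shell), subject to the usual subshell exceptions.
Valence configurations: O⁺ [He]2s²2p³, N⁺ [He]2s²2p².
Tabulated IE_2 (kJ/mol): O 3388, N 2856.
Putting it together, IE_2: N < O.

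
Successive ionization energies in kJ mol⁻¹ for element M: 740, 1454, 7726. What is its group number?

Look for the largest jump between consecutive ionization energies: IE3/IE2 ≈ 5.3, far larger than any earlier ratio.
That jump marks the point where a core electron is being removed. So the atom has 2 valence electrons.
A main-group element with 2 valence electrons is in group 2.

Group 2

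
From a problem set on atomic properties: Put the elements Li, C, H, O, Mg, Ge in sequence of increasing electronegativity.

Li, Mg, Ge, H, C, O

H is in period 1, group 1; Li is in period 2, group 1; C is in period 2, group 14; O is in period 2, group 16; Mg is in period 3, group 2; Ge is in period 4, group 14.
EN rises left→right (higher Z_eff, smaller atoms) and falls top→bottom (larger, more shielded atoms).
These span different periods and groups, so the two trends combine.
Mg > Li: period and group pull opposite ways; the across-period shift dominates (1.31 vs 0.98).
Ge > Mg: the two effects oppose for this pair; the across-period effect wins (2.01 vs 1.31).
H > Ge: the two effects oppose for this pair; the down-group effect wins (2.20 vs 2.01).
C > H: the two effects oppose for this pair; the across-period effect wins (2.55 vs 2.20).
O > C: both are in period 2; the period trend gives O the larger value.
For reference (Pauling): H 2.20, Li 0.98, C 2.55, O 3.44, Mg 1.31, Ge 2.01.
So from lowest to highest: Li < Mg < Ge < H < C < O.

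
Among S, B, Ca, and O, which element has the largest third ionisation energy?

O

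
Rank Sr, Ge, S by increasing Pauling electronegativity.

Sr, Ge, S

S is in period 3, group 16; Ge is in period 4, group 14; Sr is in period 5, group 2.
EN rises left→right (higher Z_eff, smaller atoms) and falls top→bottom (larger, more shielded atoms).
Here both period and group differ, so the two effects have to be weighed against each other.
Ge > Sr: both effects reinforce here, so Ge is clearly the higher of the two.
S > Ge: relative to Ge, both the across-period and down-group shifts push S's electronegativity up.
For reference (Pauling): S 2.58, Ge 2.01, Sr 0.95.
So from lowest to highest: Sr < Ge < S.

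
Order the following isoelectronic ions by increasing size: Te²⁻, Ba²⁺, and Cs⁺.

Ba²⁺ < Cs⁺ < Te²⁻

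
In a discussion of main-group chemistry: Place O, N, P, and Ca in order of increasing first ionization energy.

Ca < P < O < N

Across a period the outer electron is held more tightly (higher IE₁); down a group it sits in a higher shell, more shielded, and comes off more easily.
Here both period and group differ, so the two effects have to be weighed against each other.
P > Ca: relative to Ca, both the across-period and down-group shifts push P's first ionization energy up.
O > P: both effects reinforce here, so O is clearly the higher of the two.
N > O: this pair runs against the simple trend — see the exception note.
Note the exception: N has a higher first ionization energy than O, contrary to the simple trend — pairing an electron in O's 2p⁴ costs repulsion energy, so O ionizes more easily than half-filled N (2p³).
Approximate values (kJ/mol): N 1402, O 1314, P 1012, Ca 590.
So from lowest to highest: Ca < P < O < N.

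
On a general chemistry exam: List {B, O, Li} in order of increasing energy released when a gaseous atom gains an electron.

Li is in period 2, group 1; B is in period 2, group 13; O is in period 2, group 16.
Electron affinity generally becomes more exothermic across a period toward the halogens and less exothermic down a group.
All lie in period 2; the across-period trend (electron affinity increases left to right) applies, with the exception below.
Note the exception: Li has a higher electron affinity than B, contrary to the simple trend — B's ns²np¹ configuration gives only a small electron affinity — the sparsely filled np subshell binds an added electron weakly.
For reference (kJ/mol): Li 60, B 27, O 141.
So from lowest to highest: B < Li < O.

B, Li, O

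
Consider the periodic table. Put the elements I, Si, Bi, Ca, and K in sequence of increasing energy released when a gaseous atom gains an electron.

Ca < K < Bi < Si < I

Si is in period 3, group 14; K is in period 4, group 1; Ca is in period 4, group 2; I is in period 5, group 17; Bi is in period 6, group 15.
Atoms with high Z_eff and room in the valence shell (especially the halogens) have the most exothermic electron affinities.
These span different periods and groups, so the two trends combine.
K > Ca: this pair runs against the simple trend — see the exception note.
Bi > K: period and group pull opposite ways; the across-period shift dominates (91 vs 48 kJ/mol).
Si > Bi: the two effects oppose for this pair; the down-group effect wins (134 vs 91 kJ/mol).
I > Si: period and group pull opposite ways; the across-period shift dominates (295 vs 134 kJ/mol).
Note the exception: K has a higher electron affinity than Ca, contrary to the simple trend — adding an electron to Ca (ns²) has to open a new, higher-energy np subshell, which is unfavourable.
Tabulated electron affinity (kJ/mol): Si 134, K 48, Ca 2, I 295, Bi 91.
So from lowest to highest: Ca < K < Bi < Si < I.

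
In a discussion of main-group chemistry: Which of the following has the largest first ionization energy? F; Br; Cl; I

F

F is in period 2, group 17; Cl is in period 3, group 17; Br is in period 4, group 17; I is in period 5, group 17.
Across a period the outer electron is held more tightly (higher IE₁); down a group it sits in a higher shell, more shielded, and comes off more easily.
All are in group 17, so first ionization energy increases up the group.
The largest first ionization energy among these belongs to F.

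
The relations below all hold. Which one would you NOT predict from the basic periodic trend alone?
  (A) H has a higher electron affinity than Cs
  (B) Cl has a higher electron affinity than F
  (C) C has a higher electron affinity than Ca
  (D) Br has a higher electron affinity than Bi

The general trend: electron affinity increases across a period and decreases down a group.
(A) H (period 1, group 1) vs Cs (period 6, group 1): the stated order agrees with the simple trend.
(B) Cl (period 3, group 17) vs F (period 2, group 17): the stated order contradicts the simple trend.
(C) C (period 2, group 14) vs Ca (period 4, group 2): the stated order agrees with the simple trend.
(D) Br (period 4, group 17) vs Bi (period 6, group 15): the stated order agrees with the simple trend.
The exception is (B): F's small 2p subshell makes the incoming electron feel strong e⁻–e⁻ repulsion, so Cl actually releases more energy on gaining an electron.

(B)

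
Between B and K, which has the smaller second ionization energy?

Consider each +1 ion: B⁺ still has 2 valence electrons; K⁺ is the bare [Ar] core.
Breaking into a closed-shell core is much more expensive than removing a leftover valence electron — K has the largest IE_2 here.
Tabulated IE_2 (kJ/mol): B 2427, K 3052.
Overall IE_2 order: B < K.

B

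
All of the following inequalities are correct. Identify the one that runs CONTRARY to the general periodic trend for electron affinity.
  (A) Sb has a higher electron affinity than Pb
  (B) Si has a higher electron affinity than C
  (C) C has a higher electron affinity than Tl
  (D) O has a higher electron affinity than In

(B)

The general trend: electron affinity increases across a period and decreases down a group.
(A) Sb (period 5, group 15) vs Pb (period 6, group 14): the stated order agrees with the simple trend.
(B) Si (period 3, group 14) vs C (period 2, group 14): the stated order contradicts the simple trend.
(C) C (period 2, group 14) vs Tl (period 6, group 13): the stated order agrees with the simple trend.
(D) O (period 2, group 16) vs In (period 5, group 13): the stated order agrees with the simple trend.
The exception is (B): Si's larger, more diffuse 3p orbitals accept an added electron slightly more readily than C's compact 2p.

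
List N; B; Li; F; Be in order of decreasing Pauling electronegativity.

Li is in period 2, group 1; Be is in period 2, group 2; B is in period 2, group 13; N is in period 2, group 15; F is in period 2, group 17.
Atoms toward the upper right of the periodic table pull bonding electrons most strongly.
All lie in period 2, so electronegativity increases left to right.
So from highest to lowest: F > N > B > Be > Li.

F > N > B > Be > Li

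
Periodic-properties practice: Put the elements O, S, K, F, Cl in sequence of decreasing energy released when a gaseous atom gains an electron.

Cl > F > S > O > K

O is in period 2, group 16; F is in period 2, group 17; S is in period 3, group 16; Cl is in period 3, group 17; K is in period 4, group 1.
Adding an electron releases more energy for atoms nearer the top right (short of the noble gases).
Neither a single period nor a single group — weigh both effects.
O > K: both effects reinforce here, so O is clearly the higher of the two.
S > O: this pair runs against the simple trend — see the exception note.
F > S: relative to S, both the across-period and down-group shifts push F's electron affinity up.
Cl > F: this pair runs against the simple trend — see the exception note.
Note the exception: S has a higher electron affinity than O, contrary to the simple trend — the compact 2p subshell of O repels the added electron more than S's larger 3p does.
Note the exception: Cl has a higher electron affinity than F, contrary to the simple trend — F's small 2p subshell makes the incoming electron feel strong e⁻–e⁻ repulsion, so Cl actually releases more energy on gaining an electron.
For reference (kJ/mol): O 141, F 328, S 200, Cl 349, K 48.
So from highest to lowest: Cl > F > S > O > K.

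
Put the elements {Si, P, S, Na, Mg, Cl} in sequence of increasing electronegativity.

Electronegativity increases across a period and decreases down a group, tracking effective nuclear charge and atomic size.
All lie in period 3, so electronegativity increases left to right.
So from lowest to highest: Na < Mg < Si < P < S < Cl.

Na < Mg < Si < P < S < Cl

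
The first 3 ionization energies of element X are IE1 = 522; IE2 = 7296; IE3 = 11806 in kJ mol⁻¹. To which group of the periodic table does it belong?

Look for the largest jump between consecutive ionization energies: IE2/IE1 ≈ 14.0, far larger than any earlier ratio.
That jump marks the point where a core electron is being removed. So the atom has 1 valence electron.
A main-group element with 1 valence electron is in group 1.

Group 1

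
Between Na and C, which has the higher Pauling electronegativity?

Smaller atoms with higher effective nuclear charge are more electronegative.
Neither a single period nor a single group — weigh both effects.
C > Na: relative to Na, both the across-period and down-group shifts push C's electronegativity up.
Tabulated electronegativity (Pauling): C 2.55, Na 0.93.
So C has the higher Pauling electronegativity (C > Na).

C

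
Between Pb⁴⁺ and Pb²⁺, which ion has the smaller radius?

Both ions have Z = 82 protons, but Pb⁴⁺ has lost more electrons, so its remaining electrons feel a larger effective nuclear charge per electron and are pulled in more tightly.
Higher positive charge → smaller ion, so Pb²⁺ > Pb⁴⁺.

Pb⁴⁺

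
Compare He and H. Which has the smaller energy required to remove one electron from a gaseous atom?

Across a period the outer electron is held more tightly (higher IE₁); down a group it sits in a higher shell, more shielded, and comes off more easily.
All lie in period 1, so first ionization energy increases left to right.
So H has the smaller energy required to remove one electron from a gaseous atom (H < He).

H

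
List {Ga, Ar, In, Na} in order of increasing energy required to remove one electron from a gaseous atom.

Na is in period 3, group 1; Ar is in period 3, group 18; Ga is in period 4, group 13; In is in period 5, group 13.
Across a period the outer electron is held more tightly (higher IE₁); down a group it sits in a higher shell, more shielded, and comes off more easily.
Here both period and group differ, so the two effects have to be weighed against each other.
In > Na: period and group pull opposite ways; the across-period shift dominates (558 vs 496 kJ/mol).
Ga > In: they share group 13; the group trend gives Ga the larger value.
Ar > Ga: both effects reinforce here, so Ar is clearly the higher of the two.
Tabulated first ionization energy (kJ/mol): Na 496, Ar 1521, Ga 579, In 558.
So from lowest to highest: Na < In < Ga < Ar.

Na < In < Ga < Ar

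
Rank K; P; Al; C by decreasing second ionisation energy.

K > C > P > Al

Consider each +1 ion: K⁺ is the bare [Ar] core; P⁺ still has 4 valence electrons; Al⁺ still has 2 valence electrons; C⁺ still has 3 valence electrons.
Pulling an electron out of a noble-gas core costs far more than removing a remaining valence electron, so K sits at the high end of IE_2.
Valence configurations: P⁺ [Ne]3s²3p², Al⁺ [Ne]3s², C⁺ [He]2s²2p¹.
Approximate IE_2 values (kJ/mol): K 3052, P 1907, Al 1817, C 2353.
Hence IE_2: Al < P < C < K.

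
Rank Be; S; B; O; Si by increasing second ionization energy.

Si, Be, S, B, O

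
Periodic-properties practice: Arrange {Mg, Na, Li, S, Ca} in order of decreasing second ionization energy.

Li, Na, S, Mg, Ca

Consider each +1 ion: Mg⁺ still has 1 valence electron; Na⁺ is the bare [Ne] core; Li⁺ is the bare [He] core; S⁺ still has 5 valence electrons; Ca⁺ still has 1 valence electron.
Pulling an electron out of a noble-gas core costs far more than removing a remaining valence electron, so Na and Li sit at the high end of IE_2.
Valence configurations: Mg⁺ [Ne]3s¹, S⁺ [Ne]3s²3p³, Ca⁺ [Ar]4s¹.
Approximate IE_2 values (kJ/mol): Mg 1451, Na 4562, Li 7298, S 2252, Ca 1145.
Hence IE_2: Ca < Mg < S < Na < Li.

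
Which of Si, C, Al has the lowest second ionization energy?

Consider each +1 ion: Si⁺ still has 3 valence electrons; C⁺ still has 3 valence electrons; Al⁺ still has 2 valence electrons.
All are still removing valence electrons, so compare the +1 ions as you would atoms: IE_2 generally rises across a period (higher Z_eff) and falls down a group (larger shell), subject to the usual subshell exceptions.
Valence configurations: Si⁺ [Ne]3s²3p¹, C⁺ [He]2s²2p¹, Al⁺ [Ne]3s².
Si⁺ loses a lone 3p electron whereas Al⁺ must break into a filled 3s² pair, so IE_2(Al) > IE_2(Si) even though Si has the higher nuclear charge.
Tabulated IE_2 (kJ/mol): Si 1577, C 2353, Al 1817.
So the second ionization energies run Si < Al < C.

Si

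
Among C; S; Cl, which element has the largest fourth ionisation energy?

C

Consider each +3 ion: C³⁺ still has 1 valence electron; S³⁺ still has 3 valence electrons; Cl³⁺ still has 4 valence electrons.
All are still removing valence electrons, so compare the +3 ions as you would atoms: IE_4 generally rises across a period (higher Z_eff) and falls down a group (larger shell), subject to the usual subshell exceptions.
Valence configurations: C³⁺ [He]2s¹, S³⁺ [Ne]3s²3p¹, Cl³⁺ [Ne]3s²3p².
Tabulated IE_4 (kJ/mol): C 6223, S 4556, Cl 5159.
So the fourth ionization energies run S < Cl < C.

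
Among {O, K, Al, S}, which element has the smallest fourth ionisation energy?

The fourth ionization energy removes an electron from the +3 ion. For each element: O³⁺ still has 3 valence electrons; K³⁺ is already 2 electrons into the core; Al³⁺ is the bare [Ne] core; S³⁺ still has 3 valence electrons.
Usually core removal costs more than valence removal, but here the competition is close: a tightly held n=2 valence electron can cost more to remove than an n=3 core electron, so the actual values have to decide it.
Valence configurations: O³⁺ [He]2s²2p¹, S³⁺ [Ne]3s²3p¹.
The numbers (kJ/mol): O 7469, K 5877, Al 11577, S 4556.
Putting it together, IE_4: S < K < O < Al.

S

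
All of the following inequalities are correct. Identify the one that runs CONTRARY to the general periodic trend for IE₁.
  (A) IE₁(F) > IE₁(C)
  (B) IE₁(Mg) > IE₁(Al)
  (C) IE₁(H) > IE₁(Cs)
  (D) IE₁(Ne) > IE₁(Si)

(B)

The general trend: IE₁ increases across a period and decreases down a group.
(A) F (period 2, group 17) vs C (period 2, group 14): the stated order agrees with the simple trend.
(B) Mg (period 3, group 2) vs Al (period 3, group 13): the stated order contradicts the simple trend.
(C) H (period 1, group 1) vs Cs (period 6, group 1): the stated order agrees with the simple trend.
(D) Ne (period 2, group 18) vs Si (period 3, group 14): the stated order agrees with the simple trend.
The exception is (B): Al's single 3p electron is easier to remove than one from Mg's filled 3s².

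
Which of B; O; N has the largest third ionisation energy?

IE_3 is the cost of taking one more electron from the +2 cation: B²⁺ still has 1 valence electron; O²⁺ still has 4 valence electrons; N²⁺ still has 3 valence electrons.
All are still removing valence electrons, so compare the +2 ions as you would atoms: IE_3 generally rises across a period (higher Z_eff) and falls down a group (larger shell), subject to the usual subshell exceptions.
Valence configurations: B²⁺ [He]2s¹, O²⁺ [He]2s²2p², N²⁺ [He]2s²2p¹.
Tabulated IE_3 (kJ/mol): B 3660, O 5300, N 4578.
So the third ionization energies run B < N < O.

O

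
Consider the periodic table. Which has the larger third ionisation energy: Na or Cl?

Consider each +2 ion: Na²⁺ is already 1 electron into the core; Cl²⁺ still has 5 valence electrons.
Pulling an electron out of a noble-gas core costs far more than removing a remaining valence electron, so Na sits at the high end of IE_3.
Tabulated IE_3 (kJ/mol): Na 6910, Cl 3822.
So the third ionization energies run Cl < Na.

Na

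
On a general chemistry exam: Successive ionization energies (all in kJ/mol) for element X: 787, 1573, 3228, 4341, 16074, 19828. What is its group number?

Group 14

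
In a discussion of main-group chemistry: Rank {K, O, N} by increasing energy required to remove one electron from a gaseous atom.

K, O, N

N is in period 2, group 15; O is in period 2, group 16; K is in period 4, group 1.
First ionization energy rises across a period (greater Z_eff holds electrons more tightly) and falls down a group (valence electrons are farther from the nucleus).
Here both period and group differ, so the two effects have to be weighed against each other.
O > K: both effects reinforce here, so O is clearly the higher of the two.
N > O: this pair runs against the simple trend — see the exception note.
Note the exception: N has a higher first ionization energy than O, contrary to the simple trend — pairing an electron in O's 2p⁴ costs repulsion energy, so O ionizes more easily than half-filled N (2p³).
For reference (kJ/mol): N 1402, O 1314, K 419.
So from lowest to highest: K < O < N.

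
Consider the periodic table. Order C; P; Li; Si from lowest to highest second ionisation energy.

Consider each +1 ion: C⁺ still has 3 valence electrons; P⁺ still has 4 valence electrons; Li⁺ is the bare [He] core; Si⁺ still has 3 valence electrons.
Pulling an electron out of a noble-gas core costs far more than removing a remaining valence electron, so Li sits at the high end of IE_2.
Valence configurations: C⁺ [He]2s²2p¹, P⁺ [Ne]3s²3p², Si⁺ [Ne]3s²3p¹.
Tabulated IE_2 (kJ/mol): C 2353, P 1907, Li 7298, Si 1577.
Overall IE_2 order: Si < P < C < Li.

Si, P, C, Li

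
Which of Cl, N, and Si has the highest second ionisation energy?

N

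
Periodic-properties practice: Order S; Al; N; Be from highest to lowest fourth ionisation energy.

IE_4 is the cost of taking one more electron from the +3 cation: S³⁺ still has 3 valence electrons; Al³⁺ is the bare [Ne] core; N³⁺ still has 2 valence electrons; Be³⁺ is already 1 electron into the core.
Pulling an electron out of a noble-gas core costs far more than removing a remaining valence electron, so Al and Be sit at the high end of IE_4.
Valence configurations: S³⁺ [Ne]3s²3p¹, N³⁺ [He]2s².
The numbers (kJ/mol): S 4556, Al 11577, N 7475, Be 21007.
So the fourth ionization energies run S < N < Al < Be.

Be > Al > N > S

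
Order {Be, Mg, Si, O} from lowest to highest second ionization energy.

Mg < Si < Be < O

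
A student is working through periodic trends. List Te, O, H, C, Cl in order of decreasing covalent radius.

Moving right in a period, electrons are added to the same shell under a stronger nuclear pull, so atoms get smaller; moving down, a new shell is opened and atoms get larger.
Here both period and group differ, so the two effects have to be weighed against each other.
O > H: period and group pull opposite ways; the down-group shift dominates (63 vs 32 pm).
C > O: both are in period 2; the period trend gives C the larger value.
Cl > C: period and group pull opposite ways; the down-group shift dominates (99 vs 75 pm).
Te > Cl: relative to Cl, both the across-period and down-group shifts push Te's atomic radius up.
For reference (pm): H 32, C 75, O 63, Cl 99, Te 136.
So from largest to smallest: Te > Cl > C > O > H.

Te > Cl > C > O > H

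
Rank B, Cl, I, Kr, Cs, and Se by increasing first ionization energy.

Cs < B < Se < I < Cl < Kr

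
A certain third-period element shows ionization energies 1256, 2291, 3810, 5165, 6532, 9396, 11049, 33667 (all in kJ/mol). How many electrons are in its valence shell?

7

Look for the largest jump between consecutive ionization energies: IE8/IE7 ≈ 3.0, far larger than any earlier ratio.
That jump marks the point where a core electron is being removed. So the atom has 7 valence electrons.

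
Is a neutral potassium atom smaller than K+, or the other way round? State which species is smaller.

Forming K+ removes 1 electron from K. Fewer electrons for the same nuclear charge means less shielding and a higher Z_eff on the remaining electrons, and for main-group metals the entire outer shell is lost.
A cation is smaller than its parent atom: K+ < K.

K+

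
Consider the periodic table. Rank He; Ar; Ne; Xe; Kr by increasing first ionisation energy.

Xe, Kr, Ar, Ne, He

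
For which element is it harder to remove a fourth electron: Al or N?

Al

The fourth ionization energy removes an electron from the +3 ion. For each element: Al³⁺ is the bare [Ne] core; N³⁺ still has 2 valence electrons.
Breaking into a closed-shell core is much more expensive than removing a leftover valence electron — Al has the largest IE_4 here.
The numbers (kJ/mol): Al 11577, N 7475.
So the fourth ionization energies run N < Al.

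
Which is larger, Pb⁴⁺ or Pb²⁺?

Both ions have Z = 82 protons, but Pb⁴⁺ has lost more electrons, so its remaining electrons feel a larger effective nuclear charge per electron and are pulled in more tightly.
Higher positive charge → smaller ion, so Pb²⁺ > Pb⁴⁺.

Pb²⁺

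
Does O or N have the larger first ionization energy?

N is in period 2, group 15; O is in period 2, group 16.
IE₁ increases left→right with effective nuclear charge and decreases top→bottom as the valence shell moves farther out.
All lie in period 2; the across-period trend (first ionization energy increases left to right) applies, with the exception below.
Note the exception: N has a higher first ionization energy than O, contrary to the simple trend — pairing an electron in O's 2p⁴ costs repulsion energy, so O ionizes more easily than half-filled N (2p³).
Approximate values (kJ/mol): N 1402, O 1314.
So N has the larger first ionization energy (N > O).

N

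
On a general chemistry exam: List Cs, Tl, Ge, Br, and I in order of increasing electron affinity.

Tl < Cs < Ge < I < Br

Ge is in period 4, group 14; Br is in period 4, group 17; I is in period 5, group 17; Cs is in period 6, group 1; Tl is in period 6, group 13.
EA tends to increase across a period and decrease down a group, though the pattern is less regular than for IE or radius.
Here both period and group differ, so the two effects have to be weighed against each other.
Cs > Tl: this pair runs against the simple trend — see the exception note.
Ge > Cs: relative to Cs, both the across-period and down-group shifts push Ge's electron affinity up.
I > Ge: period and group pull opposite ways; the across-period shift dominates (295 vs 119 kJ/mol).
Br > I: they share group 17; the group trend gives Br the larger value.
Note the exception: Cs has a higher electron affinity than Tl, contrary to the simple trend — Tl's ns²np¹ configuration gives only a small electron affinity — the sparsely filled np subshell binds an added electron weakly.
Tabulated electron affinity (kJ/mol): Ge 119, Br 325, I 295, Cs 46, Tl 19.
So from lowest to highest: Tl < Cs < Ge < I < Br.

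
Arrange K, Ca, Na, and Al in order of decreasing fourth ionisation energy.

After 3 electrons have been removed, what remains? K³⁺ is already 2 electrons into the core; Ca³⁺ is already 1 electron into the core; Na³⁺ is already 2 electrons into the core; Al³⁺ is the bare [Ne] core.
All of these are removing an electron from a noble-gas core or deeper; the smaller core (lower principal quantum number) is held far more tightly, and within a period the higher nuclear charge binds the same core more tightly.
Approximate IE_4 values (kJ/mol): K 5877, Ca 6491, Na 9543, Al 11577.
So the fourth ionization energies run K < Ca < Na < Al.

Al > Na > Ca > K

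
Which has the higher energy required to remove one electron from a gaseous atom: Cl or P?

Cl

P is in period 3, group 15; Cl is in period 3, group 17.
IE₁ increases left→right with effective nuclear charge and decreases top→bottom as the valence shell moves farther out.
All lie in period 3, so first ionization energy increases left to right.
So Cl has the higher energy required to remove one electron from a gaseous atom (Cl > P).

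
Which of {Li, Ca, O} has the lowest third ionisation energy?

Ca

The third ionization energy removes an electron from the +2 ion. For each element: Li²⁺ is already 1 electron into the core; Ca²⁺ is the bare [Ar] core; O²⁺ still has 4 valence electrons.
Usually core removal costs more than valence removal, but here the competition is close: a tightly held n=2 valence electron can cost more to remove than an n=3 core electron, so the actual values have to decide it.
Approximate IE_3 values (kJ/mol): Li 11815, Ca 4912, O 5300.
Hence IE_3: Ca < O < Li.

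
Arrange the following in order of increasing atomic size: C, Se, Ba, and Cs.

C, Se, Ba, Cs

Across a period the added protons contract the valence shell; down a group each new principal shell makes the atom larger.
Neither a single period nor a single group — weigh both effects.
Se > C: the two effects oppose for this pair; the down-group effect wins (116 vs 75 pm).
Ba > Se: both effects reinforce here, so Ba is clearly the larger of the two.
Cs > Ba: both are in period 6; the period trend gives Cs the larger value.
Tabulated atomic radius (pm): C 75, Se 116, Cs 232, Ba 196.
So from smallest to largest: C < Se < Ba < Cs.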